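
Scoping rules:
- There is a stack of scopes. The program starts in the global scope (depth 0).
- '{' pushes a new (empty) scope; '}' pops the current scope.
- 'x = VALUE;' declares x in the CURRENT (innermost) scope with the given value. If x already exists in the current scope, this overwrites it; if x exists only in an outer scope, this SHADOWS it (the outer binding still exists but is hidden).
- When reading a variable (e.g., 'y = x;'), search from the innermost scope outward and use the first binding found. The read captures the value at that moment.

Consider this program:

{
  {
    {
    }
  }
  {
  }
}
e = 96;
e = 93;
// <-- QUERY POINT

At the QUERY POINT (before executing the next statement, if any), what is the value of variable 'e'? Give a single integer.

Step 1: enter scope (depth=1)
Step 2: enter scope (depth=2)
Step 3: enter scope (depth=3)
Step 4: exit scope (depth=2)
Step 5: exit scope (depth=1)
Step 6: enter scope (depth=2)
Step 7: exit scope (depth=1)
Step 8: exit scope (depth=0)
Step 9: declare e=96 at depth 0
Step 10: declare e=93 at depth 0
Visible at query point: e=93

Answer: 93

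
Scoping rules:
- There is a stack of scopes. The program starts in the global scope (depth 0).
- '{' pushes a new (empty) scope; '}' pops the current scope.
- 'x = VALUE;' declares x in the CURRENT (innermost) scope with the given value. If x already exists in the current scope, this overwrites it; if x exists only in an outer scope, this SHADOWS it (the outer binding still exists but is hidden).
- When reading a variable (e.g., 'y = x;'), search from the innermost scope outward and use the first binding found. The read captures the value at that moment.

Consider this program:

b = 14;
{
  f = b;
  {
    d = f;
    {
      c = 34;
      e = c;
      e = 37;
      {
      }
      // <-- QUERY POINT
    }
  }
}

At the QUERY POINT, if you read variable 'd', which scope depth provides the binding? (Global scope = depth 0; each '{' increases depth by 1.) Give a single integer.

Step 1: declare b=14 at depth 0
Step 2: enter scope (depth=1)
Step 3: declare f=(read b)=14 at depth 1
Step 4: enter scope (depth=2)
Step 5: declare d=(read f)=14 at depth 2
Step 6: enter scope (depth=3)
Step 7: declare c=34 at depth 3
Step 8: declare e=(read c)=34 at depth 3
Step 9: declare e=37 at depth 3
Step 10: enter scope (depth=4)
Step 11: exit scope (depth=3)
Visible at query point: b=14 c=34 d=14 e=37 f=14

Answer: 2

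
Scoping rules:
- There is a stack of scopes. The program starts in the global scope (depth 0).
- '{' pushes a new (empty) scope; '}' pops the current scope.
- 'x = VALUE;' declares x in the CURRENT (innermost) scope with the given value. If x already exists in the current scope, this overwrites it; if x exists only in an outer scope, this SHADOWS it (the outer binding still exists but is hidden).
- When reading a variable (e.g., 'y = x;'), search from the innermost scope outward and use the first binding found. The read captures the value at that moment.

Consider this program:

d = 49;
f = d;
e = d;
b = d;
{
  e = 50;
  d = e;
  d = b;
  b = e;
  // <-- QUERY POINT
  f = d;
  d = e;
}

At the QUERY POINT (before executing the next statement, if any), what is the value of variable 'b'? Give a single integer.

Step 1: declare d=49 at depth 0
Step 2: declare f=(read d)=49 at depth 0
Step 3: declare e=(read d)=49 at depth 0
Step 4: declare b=(read d)=49 at depth 0
Step 5: enter scope (depth=1)
Step 6: declare e=50 at depth 1
Step 7: declare d=(read e)=50 at depth 1
Step 8: declare d=(read b)=49 at depth 1
Step 9: declare b=(read e)=50 at depth 1
Visible at query point: b=50 d=49 e=50 f=49

Answer: 50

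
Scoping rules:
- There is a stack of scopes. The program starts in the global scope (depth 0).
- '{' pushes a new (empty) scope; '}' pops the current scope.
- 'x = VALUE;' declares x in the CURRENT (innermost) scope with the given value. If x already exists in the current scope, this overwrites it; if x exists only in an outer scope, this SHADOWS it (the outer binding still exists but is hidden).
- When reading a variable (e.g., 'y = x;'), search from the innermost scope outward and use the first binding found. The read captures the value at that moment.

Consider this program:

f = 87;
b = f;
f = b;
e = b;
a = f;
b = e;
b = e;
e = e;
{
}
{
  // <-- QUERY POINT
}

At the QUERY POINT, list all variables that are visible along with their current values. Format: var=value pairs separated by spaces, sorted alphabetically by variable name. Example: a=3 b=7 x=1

Answer: a=87 b=87 e=87 f=87

Derivation:
Step 1: declare f=87 at depth 0
Step 2: declare b=(read f)=87 at depth 0
Step 3: declare f=(read b)=87 at depth 0
Step 4: declare e=(read b)=87 at depth 0
Step 5: declare a=(read f)=87 at depth 0
Step 6: declare b=(read e)=87 at depth 0
Step 7: declare b=(read e)=87 at depth 0
Step 8: declare e=(read e)=87 at depth 0
Step 9: enter scope (depth=1)
Step 10: exit scope (depth=0)
Step 11: enter scope (depth=1)
Visible at query point: a=87 b=87 e=87 f=87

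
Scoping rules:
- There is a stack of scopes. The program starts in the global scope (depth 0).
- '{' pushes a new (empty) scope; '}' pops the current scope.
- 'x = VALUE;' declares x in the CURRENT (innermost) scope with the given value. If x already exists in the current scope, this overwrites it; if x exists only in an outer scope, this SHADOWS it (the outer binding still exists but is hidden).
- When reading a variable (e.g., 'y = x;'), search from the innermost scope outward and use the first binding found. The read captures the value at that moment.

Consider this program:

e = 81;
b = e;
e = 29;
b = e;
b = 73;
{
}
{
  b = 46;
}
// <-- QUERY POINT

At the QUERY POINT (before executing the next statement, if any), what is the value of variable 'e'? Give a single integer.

Step 1: declare e=81 at depth 0
Step 2: declare b=(read e)=81 at depth 0
Step 3: declare e=29 at depth 0
Step 4: declare b=(read e)=29 at depth 0
Step 5: declare b=73 at depth 0
Step 6: enter scope (depth=1)
Step 7: exit scope (depth=0)
Step 8: enter scope (depth=1)
Step 9: declare b=46 at depth 1
Step 10: exit scope (depth=0)
Visible at query point: b=73 e=29

Answer: 29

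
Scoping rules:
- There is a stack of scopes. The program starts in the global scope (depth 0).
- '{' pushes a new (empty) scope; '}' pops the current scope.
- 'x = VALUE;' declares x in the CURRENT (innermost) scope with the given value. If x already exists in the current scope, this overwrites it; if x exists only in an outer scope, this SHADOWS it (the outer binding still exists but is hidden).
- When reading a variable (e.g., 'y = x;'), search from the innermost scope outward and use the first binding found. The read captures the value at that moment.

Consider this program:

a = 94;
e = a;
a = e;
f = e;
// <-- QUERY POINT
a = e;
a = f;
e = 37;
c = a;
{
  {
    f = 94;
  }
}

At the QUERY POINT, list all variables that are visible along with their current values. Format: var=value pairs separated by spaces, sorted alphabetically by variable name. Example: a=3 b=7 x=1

Answer: a=94 e=94 f=94

Derivation:
Step 1: declare a=94 at depth 0
Step 2: declare e=(read a)=94 at depth 0
Step 3: declare a=(read e)=94 at depth 0
Step 4: declare f=(read e)=94 at depth 0
Visible at query point: a=94 e=94 f=94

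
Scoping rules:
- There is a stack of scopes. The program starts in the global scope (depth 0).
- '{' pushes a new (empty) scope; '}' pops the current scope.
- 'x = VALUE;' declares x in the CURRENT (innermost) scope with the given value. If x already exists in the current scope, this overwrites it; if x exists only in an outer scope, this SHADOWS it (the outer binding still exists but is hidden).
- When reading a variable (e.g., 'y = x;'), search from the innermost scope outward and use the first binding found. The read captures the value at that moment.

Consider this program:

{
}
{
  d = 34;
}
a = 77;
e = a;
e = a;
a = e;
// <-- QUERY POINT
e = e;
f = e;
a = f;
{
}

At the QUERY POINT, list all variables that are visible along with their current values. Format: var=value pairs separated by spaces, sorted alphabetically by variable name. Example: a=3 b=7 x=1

Step 1: enter scope (depth=1)
Step 2: exit scope (depth=0)
Step 3: enter scope (depth=1)
Step 4: declare d=34 at depth 1
Step 5: exit scope (depth=0)
Step 6: declare a=77 at depth 0
Step 7: declare e=(read a)=77 at depth 0
Step 8: declare e=(read a)=77 at depth 0
Step 9: declare a=(read e)=77 at depth 0
Visible at query point: a=77 e=77

Answer: a=77 e=77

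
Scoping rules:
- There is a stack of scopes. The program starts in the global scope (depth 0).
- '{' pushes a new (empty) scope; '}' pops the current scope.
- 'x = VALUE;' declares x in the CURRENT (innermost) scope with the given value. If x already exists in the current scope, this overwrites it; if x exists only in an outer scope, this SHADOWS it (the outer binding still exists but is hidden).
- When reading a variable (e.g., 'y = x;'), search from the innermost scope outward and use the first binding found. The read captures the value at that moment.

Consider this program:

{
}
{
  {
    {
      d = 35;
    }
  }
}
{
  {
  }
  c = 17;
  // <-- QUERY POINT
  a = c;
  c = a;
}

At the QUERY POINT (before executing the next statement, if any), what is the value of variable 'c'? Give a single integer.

Answer: 17

Derivation:
Step 1: enter scope (depth=1)
Step 2: exit scope (depth=0)
Step 3: enter scope (depth=1)
Step 4: enter scope (depth=2)
Step 5: enter scope (depth=3)
Step 6: declare d=35 at depth 3
Step 7: exit scope (depth=2)
Step 8: exit scope (depth=1)
Step 9: exit scope (depth=0)
Step 10: enter scope (depth=1)
Step 11: enter scope (depth=2)
Step 12: exit scope (depth=1)
Step 13: declare c=17 at depth 1
Visible at query point: c=17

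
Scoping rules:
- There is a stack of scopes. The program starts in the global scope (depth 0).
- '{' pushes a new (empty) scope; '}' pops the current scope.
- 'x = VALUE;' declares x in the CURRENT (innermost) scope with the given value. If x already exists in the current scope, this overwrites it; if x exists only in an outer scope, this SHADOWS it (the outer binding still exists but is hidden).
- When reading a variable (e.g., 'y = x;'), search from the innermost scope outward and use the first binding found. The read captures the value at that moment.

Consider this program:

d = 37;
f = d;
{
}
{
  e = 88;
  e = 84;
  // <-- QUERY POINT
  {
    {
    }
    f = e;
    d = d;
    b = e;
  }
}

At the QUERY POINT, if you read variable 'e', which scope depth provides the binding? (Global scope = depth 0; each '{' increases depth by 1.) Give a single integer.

Answer: 1

Derivation:
Step 1: declare d=37 at depth 0
Step 2: declare f=(read d)=37 at depth 0
Step 3: enter scope (depth=1)
Step 4: exit scope (depth=0)
Step 5: enter scope (depth=1)
Step 6: declare e=88 at depth 1
Step 7: declare e=84 at depth 1
Visible at query point: d=37 e=84 f=37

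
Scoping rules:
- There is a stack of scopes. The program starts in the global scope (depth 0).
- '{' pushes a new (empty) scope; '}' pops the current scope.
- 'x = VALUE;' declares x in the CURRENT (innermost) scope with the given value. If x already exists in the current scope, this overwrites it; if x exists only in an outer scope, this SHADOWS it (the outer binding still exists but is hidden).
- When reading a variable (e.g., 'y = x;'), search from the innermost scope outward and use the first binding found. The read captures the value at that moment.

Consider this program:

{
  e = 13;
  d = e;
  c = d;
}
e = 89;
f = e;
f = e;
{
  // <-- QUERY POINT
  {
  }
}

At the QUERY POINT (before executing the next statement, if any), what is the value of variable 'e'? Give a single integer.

Step 1: enter scope (depth=1)
Step 2: declare e=13 at depth 1
Step 3: declare d=(read e)=13 at depth 1
Step 4: declare c=(read d)=13 at depth 1
Step 5: exit scope (depth=0)
Step 6: declare e=89 at depth 0
Step 7: declare f=(read e)=89 at depth 0
Step 8: declare f=(read e)=89 at depth 0
Step 9: enter scope (depth=1)
Visible at query point: e=89 f=89

Answer: 89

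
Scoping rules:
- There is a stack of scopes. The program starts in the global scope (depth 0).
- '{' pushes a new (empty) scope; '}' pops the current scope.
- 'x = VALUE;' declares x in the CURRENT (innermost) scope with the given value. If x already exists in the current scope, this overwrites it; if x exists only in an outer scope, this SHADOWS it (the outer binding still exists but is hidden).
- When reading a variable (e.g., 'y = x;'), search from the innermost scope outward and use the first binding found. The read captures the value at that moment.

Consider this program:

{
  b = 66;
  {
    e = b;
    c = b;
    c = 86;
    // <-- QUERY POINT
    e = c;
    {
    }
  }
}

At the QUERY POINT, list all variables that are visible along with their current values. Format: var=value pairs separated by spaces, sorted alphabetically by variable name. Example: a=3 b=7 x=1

Step 1: enter scope (depth=1)
Step 2: declare b=66 at depth 1
Step 3: enter scope (depth=2)
Step 4: declare e=(read b)=66 at depth 2
Step 5: declare c=(read b)=66 at depth 2
Step 6: declare c=86 at depth 2
Visible at query point: b=66 c=86 e=66

Answer: b=66 c=86 e=66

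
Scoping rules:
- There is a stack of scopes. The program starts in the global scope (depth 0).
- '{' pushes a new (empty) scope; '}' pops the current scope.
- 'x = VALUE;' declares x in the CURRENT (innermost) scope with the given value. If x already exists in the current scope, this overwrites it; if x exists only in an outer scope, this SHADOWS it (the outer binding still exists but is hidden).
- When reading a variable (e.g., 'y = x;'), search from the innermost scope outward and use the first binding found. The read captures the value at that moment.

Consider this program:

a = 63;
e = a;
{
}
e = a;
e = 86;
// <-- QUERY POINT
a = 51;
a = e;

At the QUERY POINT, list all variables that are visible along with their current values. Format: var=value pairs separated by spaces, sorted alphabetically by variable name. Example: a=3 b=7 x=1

Step 1: declare a=63 at depth 0
Step 2: declare e=(read a)=63 at depth 0
Step 3: enter scope (depth=1)
Step 4: exit scope (depth=0)
Step 5: declare e=(read a)=63 at depth 0
Step 6: declare e=86 at depth 0
Visible at query point: a=63 e=86

Answer: a=63 e=86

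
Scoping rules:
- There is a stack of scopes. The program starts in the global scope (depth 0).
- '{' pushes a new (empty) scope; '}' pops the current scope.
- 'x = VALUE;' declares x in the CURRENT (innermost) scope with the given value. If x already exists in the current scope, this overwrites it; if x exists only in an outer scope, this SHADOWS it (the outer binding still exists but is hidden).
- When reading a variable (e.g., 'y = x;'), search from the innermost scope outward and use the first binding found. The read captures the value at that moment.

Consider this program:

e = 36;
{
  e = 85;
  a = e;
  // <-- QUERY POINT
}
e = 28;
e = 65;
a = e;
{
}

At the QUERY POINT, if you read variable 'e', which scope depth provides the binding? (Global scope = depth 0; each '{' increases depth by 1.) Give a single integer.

Answer: 1

Derivation:
Step 1: declare e=36 at depth 0
Step 2: enter scope (depth=1)
Step 3: declare e=85 at depth 1
Step 4: declare a=(read e)=85 at depth 1
Visible at query point: a=85 e=85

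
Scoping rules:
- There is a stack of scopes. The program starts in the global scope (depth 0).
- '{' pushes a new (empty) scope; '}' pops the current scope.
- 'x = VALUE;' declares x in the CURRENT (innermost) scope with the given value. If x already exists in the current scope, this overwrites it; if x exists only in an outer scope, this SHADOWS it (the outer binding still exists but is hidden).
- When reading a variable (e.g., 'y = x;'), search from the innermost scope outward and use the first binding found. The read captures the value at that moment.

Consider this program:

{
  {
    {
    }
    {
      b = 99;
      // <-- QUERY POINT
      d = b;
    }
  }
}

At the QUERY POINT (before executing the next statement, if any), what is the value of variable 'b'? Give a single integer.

Step 1: enter scope (depth=1)
Step 2: enter scope (depth=2)
Step 3: enter scope (depth=3)
Step 4: exit scope (depth=2)
Step 5: enter scope (depth=3)
Step 6: declare b=99 at depth 3
Visible at query point: b=99

Answer: 99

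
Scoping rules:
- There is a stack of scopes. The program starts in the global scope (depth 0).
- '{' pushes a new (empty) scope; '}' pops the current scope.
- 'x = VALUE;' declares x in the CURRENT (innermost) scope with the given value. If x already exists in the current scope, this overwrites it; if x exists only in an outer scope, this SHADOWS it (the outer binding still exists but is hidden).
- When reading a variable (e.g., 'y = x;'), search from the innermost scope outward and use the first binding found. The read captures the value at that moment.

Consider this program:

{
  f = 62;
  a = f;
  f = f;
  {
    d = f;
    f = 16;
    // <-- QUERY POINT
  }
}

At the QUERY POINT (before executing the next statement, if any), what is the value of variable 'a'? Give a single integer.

Step 1: enter scope (depth=1)
Step 2: declare f=62 at depth 1
Step 3: declare a=(read f)=62 at depth 1
Step 4: declare f=(read f)=62 at depth 1
Step 5: enter scope (depth=2)
Step 6: declare d=(read f)=62 at depth 2
Step 7: declare f=16 at depth 2
Visible at query point: a=62 d=62 f=16

Answer: 62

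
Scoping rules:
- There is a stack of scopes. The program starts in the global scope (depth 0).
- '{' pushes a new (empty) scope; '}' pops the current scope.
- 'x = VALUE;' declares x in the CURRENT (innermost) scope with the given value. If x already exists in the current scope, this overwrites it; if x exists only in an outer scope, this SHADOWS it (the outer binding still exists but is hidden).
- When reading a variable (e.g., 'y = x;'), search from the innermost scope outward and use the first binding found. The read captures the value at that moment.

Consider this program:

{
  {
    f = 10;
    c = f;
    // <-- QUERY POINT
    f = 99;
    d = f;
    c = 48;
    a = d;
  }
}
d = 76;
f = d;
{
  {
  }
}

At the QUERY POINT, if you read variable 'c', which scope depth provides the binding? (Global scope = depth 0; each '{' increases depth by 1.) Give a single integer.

Answer: 2

Derivation:
Step 1: enter scope (depth=1)
Step 2: enter scope (depth=2)
Step 3: declare f=10 at depth 2
Step 4: declare c=(read f)=10 at depth 2
Visible at query point: c=10 f=10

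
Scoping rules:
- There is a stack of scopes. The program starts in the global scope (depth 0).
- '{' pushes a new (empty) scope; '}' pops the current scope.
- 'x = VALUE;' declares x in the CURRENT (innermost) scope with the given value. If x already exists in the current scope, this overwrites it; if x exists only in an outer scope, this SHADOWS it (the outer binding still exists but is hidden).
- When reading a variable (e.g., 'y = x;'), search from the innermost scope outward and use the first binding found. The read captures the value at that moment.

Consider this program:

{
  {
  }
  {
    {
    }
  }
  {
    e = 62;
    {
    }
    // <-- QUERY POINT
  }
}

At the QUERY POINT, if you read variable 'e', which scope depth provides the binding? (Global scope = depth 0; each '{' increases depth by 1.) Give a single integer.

Step 1: enter scope (depth=1)
Step 2: enter scope (depth=2)
Step 3: exit scope (depth=1)
Step 4: enter scope (depth=2)
Step 5: enter scope (depth=3)
Step 6: exit scope (depth=2)
Step 7: exit scope (depth=1)
Step 8: enter scope (depth=2)
Step 9: declare e=62 at depth 2
Step 10: enter scope (depth=3)
Step 11: exit scope (depth=2)
Visible at query point: e=62

Answer: 2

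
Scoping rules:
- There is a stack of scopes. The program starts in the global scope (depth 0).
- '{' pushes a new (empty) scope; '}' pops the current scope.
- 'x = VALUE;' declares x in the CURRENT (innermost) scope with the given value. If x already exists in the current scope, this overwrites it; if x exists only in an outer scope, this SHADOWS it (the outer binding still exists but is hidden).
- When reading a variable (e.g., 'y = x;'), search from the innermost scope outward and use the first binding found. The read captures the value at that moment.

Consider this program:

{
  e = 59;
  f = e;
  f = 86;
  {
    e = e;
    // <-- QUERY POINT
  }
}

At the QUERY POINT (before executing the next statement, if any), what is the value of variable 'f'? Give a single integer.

Answer: 86

Derivation:
Step 1: enter scope (depth=1)
Step 2: declare e=59 at depth 1
Step 3: declare f=(read e)=59 at depth 1
Step 4: declare f=86 at depth 1
Step 5: enter scope (depth=2)
Step 6: declare e=(read e)=59 at depth 2
Visible at query point: e=59 f=86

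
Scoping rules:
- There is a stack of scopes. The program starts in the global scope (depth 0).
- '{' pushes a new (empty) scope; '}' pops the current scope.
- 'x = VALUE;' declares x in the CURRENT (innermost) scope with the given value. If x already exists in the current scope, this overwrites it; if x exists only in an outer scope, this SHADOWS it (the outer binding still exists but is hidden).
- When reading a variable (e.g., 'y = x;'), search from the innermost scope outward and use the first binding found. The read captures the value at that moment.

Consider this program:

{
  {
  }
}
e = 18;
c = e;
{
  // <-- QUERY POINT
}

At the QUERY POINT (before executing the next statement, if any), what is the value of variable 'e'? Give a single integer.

Step 1: enter scope (depth=1)
Step 2: enter scope (depth=2)
Step 3: exit scope (depth=1)
Step 4: exit scope (depth=0)
Step 5: declare e=18 at depth 0
Step 6: declare c=(read e)=18 at depth 0
Step 7: enter scope (depth=1)
Visible at query point: c=18 e=18

Answer: 18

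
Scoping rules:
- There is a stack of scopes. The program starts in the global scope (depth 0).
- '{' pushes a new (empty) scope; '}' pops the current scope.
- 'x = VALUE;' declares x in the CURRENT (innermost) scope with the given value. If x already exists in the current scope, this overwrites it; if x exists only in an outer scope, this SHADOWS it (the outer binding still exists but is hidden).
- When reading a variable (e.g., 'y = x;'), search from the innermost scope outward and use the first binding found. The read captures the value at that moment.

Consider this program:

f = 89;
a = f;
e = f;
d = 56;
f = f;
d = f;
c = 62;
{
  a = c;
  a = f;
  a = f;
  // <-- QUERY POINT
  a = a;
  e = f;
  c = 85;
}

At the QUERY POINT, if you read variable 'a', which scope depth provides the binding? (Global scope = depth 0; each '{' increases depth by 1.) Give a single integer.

Step 1: declare f=89 at depth 0
Step 2: declare a=(read f)=89 at depth 0
Step 3: declare e=(read f)=89 at depth 0
Step 4: declare d=56 at depth 0
Step 5: declare f=(read f)=89 at depth 0
Step 6: declare d=(read f)=89 at depth 0
Step 7: declare c=62 at depth 0
Step 8: enter scope (depth=1)
Step 9: declare a=(read c)=62 at depth 1
Step 10: declare a=(read f)=89 at depth 1
Step 11: declare a=(read f)=89 at depth 1
Visible at query point: a=89 c=62 d=89 e=89 f=89

Answer: 1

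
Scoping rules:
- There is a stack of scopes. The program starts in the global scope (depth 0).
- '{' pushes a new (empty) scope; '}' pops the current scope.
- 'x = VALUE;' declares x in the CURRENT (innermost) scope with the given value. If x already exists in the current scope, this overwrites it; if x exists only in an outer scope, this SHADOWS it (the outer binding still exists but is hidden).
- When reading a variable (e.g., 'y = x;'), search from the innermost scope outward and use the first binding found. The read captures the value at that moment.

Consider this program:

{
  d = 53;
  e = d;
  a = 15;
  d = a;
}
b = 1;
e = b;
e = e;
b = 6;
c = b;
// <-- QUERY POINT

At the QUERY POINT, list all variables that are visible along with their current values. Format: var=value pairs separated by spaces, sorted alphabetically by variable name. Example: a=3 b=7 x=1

Answer: b=6 c=6 e=1

Derivation:
Step 1: enter scope (depth=1)
Step 2: declare d=53 at depth 1
Step 3: declare e=(read d)=53 at depth 1
Step 4: declare a=15 at depth 1
Step 5: declare d=(read a)=15 at depth 1
Step 6: exit scope (depth=0)
Step 7: declare b=1 at depth 0
Step 8: declare e=(read b)=1 at depth 0
Step 9: declare e=(read e)=1 at depth 0
Step 10: declare b=6 at depth 0
Step 11: declare c=(read b)=6 at depth 0
Visible at query point: b=6 c=6 e=1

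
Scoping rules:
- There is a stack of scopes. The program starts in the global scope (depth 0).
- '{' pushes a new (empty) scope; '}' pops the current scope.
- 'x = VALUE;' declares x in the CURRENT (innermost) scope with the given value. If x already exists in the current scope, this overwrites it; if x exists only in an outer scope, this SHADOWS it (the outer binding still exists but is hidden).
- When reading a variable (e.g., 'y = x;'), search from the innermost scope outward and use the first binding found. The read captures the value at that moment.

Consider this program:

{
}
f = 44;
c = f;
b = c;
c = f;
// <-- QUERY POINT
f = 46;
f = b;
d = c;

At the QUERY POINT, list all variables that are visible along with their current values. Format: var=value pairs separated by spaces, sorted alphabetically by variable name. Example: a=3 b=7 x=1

Step 1: enter scope (depth=1)
Step 2: exit scope (depth=0)
Step 3: declare f=44 at depth 0
Step 4: declare c=(read f)=44 at depth 0
Step 5: declare b=(read c)=44 at depth 0
Step 6: declare c=(read f)=44 at depth 0
Visible at query point: b=44 c=44 f=44

Answer: b=44 c=44 f=44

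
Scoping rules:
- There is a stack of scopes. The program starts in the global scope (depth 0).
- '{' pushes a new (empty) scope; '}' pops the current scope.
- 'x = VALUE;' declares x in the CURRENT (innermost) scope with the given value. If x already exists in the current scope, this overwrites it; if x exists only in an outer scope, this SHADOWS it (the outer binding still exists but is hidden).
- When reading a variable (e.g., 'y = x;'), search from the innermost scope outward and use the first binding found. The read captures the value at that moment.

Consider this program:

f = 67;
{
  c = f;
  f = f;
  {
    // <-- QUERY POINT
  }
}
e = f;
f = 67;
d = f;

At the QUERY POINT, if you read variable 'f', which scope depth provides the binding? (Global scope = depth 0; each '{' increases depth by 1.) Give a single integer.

Answer: 1

Derivation:
Step 1: declare f=67 at depth 0
Step 2: enter scope (depth=1)
Step 3: declare c=(read f)=67 at depth 1
Step 4: declare f=(read f)=67 at depth 1
Step 5: enter scope (depth=2)
Visible at query point: c=67 f=67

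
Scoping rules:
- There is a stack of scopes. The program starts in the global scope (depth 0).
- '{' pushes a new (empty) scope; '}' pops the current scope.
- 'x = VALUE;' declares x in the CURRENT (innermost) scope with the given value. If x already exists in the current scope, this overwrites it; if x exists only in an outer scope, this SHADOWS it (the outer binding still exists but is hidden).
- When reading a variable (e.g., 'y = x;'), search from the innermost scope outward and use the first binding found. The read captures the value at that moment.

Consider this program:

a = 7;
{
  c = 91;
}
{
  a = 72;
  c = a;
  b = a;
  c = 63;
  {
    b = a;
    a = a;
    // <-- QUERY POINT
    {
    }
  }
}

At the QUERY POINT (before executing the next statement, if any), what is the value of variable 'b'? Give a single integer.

Answer: 72

Derivation:
Step 1: declare a=7 at depth 0
Step 2: enter scope (depth=1)
Step 3: declare c=91 at depth 1
Step 4: exit scope (depth=0)
Step 5: enter scope (depth=1)
Step 6: declare a=72 at depth 1
Step 7: declare c=(read a)=72 at depth 1
Step 8: declare b=(read a)=72 at depth 1
Step 9: declare c=63 at depth 1
Step 10: enter scope (depth=2)
Step 11: declare b=(read a)=72 at depth 2
Step 12: declare a=(read a)=72 at depth 2
Visible at query point: a=72 b=72 c=63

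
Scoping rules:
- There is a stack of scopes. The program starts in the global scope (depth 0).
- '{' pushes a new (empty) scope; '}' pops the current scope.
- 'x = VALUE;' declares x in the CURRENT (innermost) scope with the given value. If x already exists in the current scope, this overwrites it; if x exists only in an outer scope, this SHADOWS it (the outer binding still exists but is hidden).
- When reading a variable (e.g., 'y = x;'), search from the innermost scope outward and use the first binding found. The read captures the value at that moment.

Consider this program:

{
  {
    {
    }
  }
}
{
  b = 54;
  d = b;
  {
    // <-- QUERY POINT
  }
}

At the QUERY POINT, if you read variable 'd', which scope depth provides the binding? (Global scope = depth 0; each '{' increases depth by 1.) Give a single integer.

Answer: 1

Derivation:
Step 1: enter scope (depth=1)
Step 2: enter scope (depth=2)
Step 3: enter scope (depth=3)
Step 4: exit scope (depth=2)
Step 5: exit scope (depth=1)
Step 6: exit scope (depth=0)
Step 7: enter scope (depth=1)
Step 8: declare b=54 at depth 1
Step 9: declare d=(read b)=54 at depth 1
Step 10: enter scope (depth=2)
Visible at query point: b=54 d=54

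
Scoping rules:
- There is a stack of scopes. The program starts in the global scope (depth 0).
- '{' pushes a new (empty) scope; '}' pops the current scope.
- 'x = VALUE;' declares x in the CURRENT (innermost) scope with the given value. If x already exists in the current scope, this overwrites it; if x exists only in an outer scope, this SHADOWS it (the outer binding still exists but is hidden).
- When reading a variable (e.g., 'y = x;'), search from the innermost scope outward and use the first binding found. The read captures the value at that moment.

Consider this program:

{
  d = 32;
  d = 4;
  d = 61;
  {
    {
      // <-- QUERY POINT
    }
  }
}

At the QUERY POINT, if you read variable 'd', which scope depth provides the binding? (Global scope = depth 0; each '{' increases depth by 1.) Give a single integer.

Step 1: enter scope (depth=1)
Step 2: declare d=32 at depth 1
Step 3: declare d=4 at depth 1
Step 4: declare d=61 at depth 1
Step 5: enter scope (depth=2)
Step 6: enter scope (depth=3)
Visible at query point: d=61

Answer: 1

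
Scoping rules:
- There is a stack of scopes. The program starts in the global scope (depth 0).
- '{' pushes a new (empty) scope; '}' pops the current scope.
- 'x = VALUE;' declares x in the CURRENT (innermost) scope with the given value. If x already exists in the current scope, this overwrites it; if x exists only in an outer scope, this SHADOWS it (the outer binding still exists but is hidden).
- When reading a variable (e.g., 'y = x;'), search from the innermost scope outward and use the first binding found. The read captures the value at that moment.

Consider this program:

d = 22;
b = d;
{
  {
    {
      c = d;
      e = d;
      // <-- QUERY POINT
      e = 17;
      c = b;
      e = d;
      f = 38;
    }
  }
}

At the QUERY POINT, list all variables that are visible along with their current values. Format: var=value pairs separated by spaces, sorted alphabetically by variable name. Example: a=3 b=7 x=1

Step 1: declare d=22 at depth 0
Step 2: declare b=(read d)=22 at depth 0
Step 3: enter scope (depth=1)
Step 4: enter scope (depth=2)
Step 5: enter scope (depth=3)
Step 6: declare c=(read d)=22 at depth 3
Step 7: declare e=(read d)=22 at depth 3
Visible at query point: b=22 c=22 d=22 e=22

Answer: b=22 c=22 d=22 e=22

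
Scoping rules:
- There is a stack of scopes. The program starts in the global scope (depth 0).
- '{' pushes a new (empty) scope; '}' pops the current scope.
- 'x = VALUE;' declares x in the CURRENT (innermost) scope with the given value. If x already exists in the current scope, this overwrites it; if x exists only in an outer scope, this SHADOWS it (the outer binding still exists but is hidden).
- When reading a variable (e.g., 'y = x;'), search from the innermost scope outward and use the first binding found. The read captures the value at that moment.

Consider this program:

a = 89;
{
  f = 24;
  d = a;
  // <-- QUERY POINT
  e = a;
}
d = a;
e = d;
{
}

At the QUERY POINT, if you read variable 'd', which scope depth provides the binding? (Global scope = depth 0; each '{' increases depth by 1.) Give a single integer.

Step 1: declare a=89 at depth 0
Step 2: enter scope (depth=1)
Step 3: declare f=24 at depth 1
Step 4: declare d=(read a)=89 at depth 1
Visible at query point: a=89 d=89 f=24

Answer: 1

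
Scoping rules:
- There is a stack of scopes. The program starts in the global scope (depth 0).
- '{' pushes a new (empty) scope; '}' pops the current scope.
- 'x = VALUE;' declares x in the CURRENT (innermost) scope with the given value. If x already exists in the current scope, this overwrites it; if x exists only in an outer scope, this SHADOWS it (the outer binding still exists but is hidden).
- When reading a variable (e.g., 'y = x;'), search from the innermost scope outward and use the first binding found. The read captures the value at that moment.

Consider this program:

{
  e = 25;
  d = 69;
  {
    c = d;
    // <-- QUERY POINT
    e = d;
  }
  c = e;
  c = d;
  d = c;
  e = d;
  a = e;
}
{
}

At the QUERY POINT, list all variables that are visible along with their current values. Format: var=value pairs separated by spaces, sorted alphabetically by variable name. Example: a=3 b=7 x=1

Answer: c=69 d=69 e=25

Derivation:
Step 1: enter scope (depth=1)
Step 2: declare e=25 at depth 1
Step 3: declare d=69 at depth 1
Step 4: enter scope (depth=2)
Step 5: declare c=(read d)=69 at depth 2
Visible at query point: c=69 d=69 e=25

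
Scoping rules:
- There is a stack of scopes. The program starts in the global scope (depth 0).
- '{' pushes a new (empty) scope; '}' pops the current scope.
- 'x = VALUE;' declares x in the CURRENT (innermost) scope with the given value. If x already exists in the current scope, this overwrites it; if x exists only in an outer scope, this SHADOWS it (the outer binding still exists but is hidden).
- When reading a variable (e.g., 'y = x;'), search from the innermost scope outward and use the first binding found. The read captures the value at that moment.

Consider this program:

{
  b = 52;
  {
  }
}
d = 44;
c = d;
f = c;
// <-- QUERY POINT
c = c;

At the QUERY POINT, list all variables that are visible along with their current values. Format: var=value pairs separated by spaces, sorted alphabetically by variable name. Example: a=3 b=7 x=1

Answer: c=44 d=44 f=44

Derivation:
Step 1: enter scope (depth=1)
Step 2: declare b=52 at depth 1
Step 3: enter scope (depth=2)
Step 4: exit scope (depth=1)
Step 5: exit scope (depth=0)
Step 6: declare d=44 at depth 0
Step 7: declare c=(read d)=44 at depth 0
Step 8: declare f=(read c)=44 at depth 0
Visible at query point: c=44 d=44 f=44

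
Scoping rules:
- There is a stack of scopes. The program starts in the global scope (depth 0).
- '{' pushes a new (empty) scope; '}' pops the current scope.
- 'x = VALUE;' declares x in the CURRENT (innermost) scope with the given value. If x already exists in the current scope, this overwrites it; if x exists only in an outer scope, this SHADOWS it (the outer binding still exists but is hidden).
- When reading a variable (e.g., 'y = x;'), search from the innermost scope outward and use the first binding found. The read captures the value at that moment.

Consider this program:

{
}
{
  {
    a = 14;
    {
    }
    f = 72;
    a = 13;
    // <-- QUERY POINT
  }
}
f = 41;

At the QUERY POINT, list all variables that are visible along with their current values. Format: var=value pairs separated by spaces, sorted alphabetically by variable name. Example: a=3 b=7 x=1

Step 1: enter scope (depth=1)
Step 2: exit scope (depth=0)
Step 3: enter scope (depth=1)
Step 4: enter scope (depth=2)
Step 5: declare a=14 at depth 2
Step 6: enter scope (depth=3)
Step 7: exit scope (depth=2)
Step 8: declare f=72 at depth 2
Step 9: declare a=13 at depth 2
Visible at query point: a=13 f=72

Answer: a=13 f=72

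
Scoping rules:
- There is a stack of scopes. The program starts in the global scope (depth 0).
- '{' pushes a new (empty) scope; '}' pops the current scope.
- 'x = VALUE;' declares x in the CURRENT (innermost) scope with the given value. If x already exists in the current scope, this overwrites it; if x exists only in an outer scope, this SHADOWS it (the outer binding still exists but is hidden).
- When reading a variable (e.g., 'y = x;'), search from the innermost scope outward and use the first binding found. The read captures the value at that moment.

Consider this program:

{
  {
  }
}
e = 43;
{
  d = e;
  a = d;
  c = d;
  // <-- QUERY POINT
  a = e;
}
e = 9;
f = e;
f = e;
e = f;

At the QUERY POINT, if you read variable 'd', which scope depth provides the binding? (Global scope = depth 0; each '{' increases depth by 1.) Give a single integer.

Answer: 1

Derivation:
Step 1: enter scope (depth=1)
Step 2: enter scope (depth=2)
Step 3: exit scope (depth=1)
Step 4: exit scope (depth=0)
Step 5: declare e=43 at depth 0
Step 6: enter scope (depth=1)
Step 7: declare d=(read e)=43 at depth 1
Step 8: declare a=(read d)=43 at depth 1
Step 9: declare c=(read d)=43 at depth 1
Visible at query point: a=43 c=43 d=43 e=43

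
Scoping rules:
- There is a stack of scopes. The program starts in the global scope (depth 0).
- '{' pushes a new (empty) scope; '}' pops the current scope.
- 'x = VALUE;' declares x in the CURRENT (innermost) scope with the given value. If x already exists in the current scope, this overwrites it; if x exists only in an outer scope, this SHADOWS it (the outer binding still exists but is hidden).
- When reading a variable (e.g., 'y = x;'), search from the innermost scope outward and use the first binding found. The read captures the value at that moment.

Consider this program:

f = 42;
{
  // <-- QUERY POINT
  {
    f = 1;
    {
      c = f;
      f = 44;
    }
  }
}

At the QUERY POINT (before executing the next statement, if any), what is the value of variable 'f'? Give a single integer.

Step 1: declare f=42 at depth 0
Step 2: enter scope (depth=1)
Visible at query point: f=42

Answer: 42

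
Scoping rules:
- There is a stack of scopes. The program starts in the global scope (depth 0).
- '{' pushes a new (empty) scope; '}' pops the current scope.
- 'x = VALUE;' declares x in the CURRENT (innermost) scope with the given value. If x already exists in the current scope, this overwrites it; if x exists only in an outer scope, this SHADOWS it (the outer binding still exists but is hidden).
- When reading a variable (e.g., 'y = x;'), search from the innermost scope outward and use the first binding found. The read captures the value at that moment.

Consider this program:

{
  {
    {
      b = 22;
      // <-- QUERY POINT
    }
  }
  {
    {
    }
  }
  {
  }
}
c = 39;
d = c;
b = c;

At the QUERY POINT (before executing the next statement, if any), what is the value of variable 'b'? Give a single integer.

Answer: 22

Derivation:
Step 1: enter scope (depth=1)
Step 2: enter scope (depth=2)
Step 3: enter scope (depth=3)
Step 4: declare b=22 at depth 3
Visible at query point: b=22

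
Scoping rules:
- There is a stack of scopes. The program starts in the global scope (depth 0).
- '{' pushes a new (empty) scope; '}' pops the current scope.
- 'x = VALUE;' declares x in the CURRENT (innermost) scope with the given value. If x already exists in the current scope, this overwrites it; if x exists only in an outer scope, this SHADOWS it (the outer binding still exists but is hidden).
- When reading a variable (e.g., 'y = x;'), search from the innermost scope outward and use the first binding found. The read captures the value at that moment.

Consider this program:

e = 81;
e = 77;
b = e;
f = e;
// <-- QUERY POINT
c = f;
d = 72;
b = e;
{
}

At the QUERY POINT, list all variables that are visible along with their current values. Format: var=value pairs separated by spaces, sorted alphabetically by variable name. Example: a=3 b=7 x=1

Answer: b=77 e=77 f=77

Derivation:
Step 1: declare e=81 at depth 0
Step 2: declare e=77 at depth 0
Step 3: declare b=(read e)=77 at depth 0
Step 4: declare f=(read e)=77 at depth 0
Visible at query point: b=77 e=77 f=77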